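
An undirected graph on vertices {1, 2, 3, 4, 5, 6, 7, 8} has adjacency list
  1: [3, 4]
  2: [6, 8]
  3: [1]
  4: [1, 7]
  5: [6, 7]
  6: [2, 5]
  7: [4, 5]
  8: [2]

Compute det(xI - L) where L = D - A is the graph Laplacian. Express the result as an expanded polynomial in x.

x^8 - 14x^7 + 78x^6 - 220x^5 + 330x^4 - 252x^3 + 84x^2 - 8x

With the vertex order [1, 2, 3, 4, 5, 6, 7, 8], the degrees are [2, 2, 1, 2, 2, 2, 2, 1], giving D = diag(2, 2, 1, 2, 2, 2, 2, 1) and L = D - A. Computing det(xI - L) by cofactor expansion (or equivalently via sum-over-permutations) gives x^8 - 14x^7 + 78x^6 - 220x^5 + 330x^4 - 252x^3 + 84x^2 - 8x. The coefficient of x^7 equals -trace(L) = -14, matching the sum of degrees.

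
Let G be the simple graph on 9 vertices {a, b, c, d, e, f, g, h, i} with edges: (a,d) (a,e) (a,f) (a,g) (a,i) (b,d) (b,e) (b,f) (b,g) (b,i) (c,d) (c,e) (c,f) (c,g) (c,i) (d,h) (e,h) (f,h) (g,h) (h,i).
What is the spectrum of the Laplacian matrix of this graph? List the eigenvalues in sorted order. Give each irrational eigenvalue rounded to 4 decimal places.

Reading degrees in the order [a, b, c, d, e, f, g, h, i] gives [5, 5, 5, 4, 4, 4, 4, 5, 4]; set D = diag(5, 5, 5, 4, 4, 4, 4, 5, 4) and form L = D - A. Diagonalising L (or applying a numerical eigensolver to the 9x9 matrix) gives the spectrum above. The single zero eigenvalue shows the graph is connected. There is one zero in the spectrum, matching the 1 component.

[0, 4, 4, 4, 4, 5, 5, 5, 9]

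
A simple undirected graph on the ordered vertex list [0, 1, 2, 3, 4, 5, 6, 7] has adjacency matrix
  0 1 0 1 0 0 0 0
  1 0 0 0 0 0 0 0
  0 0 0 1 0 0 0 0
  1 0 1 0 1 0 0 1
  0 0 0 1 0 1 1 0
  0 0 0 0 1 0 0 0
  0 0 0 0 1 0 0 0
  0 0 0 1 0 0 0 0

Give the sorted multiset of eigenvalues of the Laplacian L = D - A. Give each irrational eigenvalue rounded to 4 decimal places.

With the vertex order [0, 1, 2, 3, 4, 5, 6, 7], the degrees are [2, 1, 1, 4, 3, 1, 1, 1], giving D = diag(2, 1, 1, 4, 3, 1, 1, 1) and L = D - A. Since every row of L sums to 0, the all-ones vector is in the kernel and 0 is an eigenvalue. The largest eigenvalue, 5.3234, is at most the vertex count 8.

[0, 0.3187, 0.5858, 1, 1, 2.3579, 3.4142, 5.3234]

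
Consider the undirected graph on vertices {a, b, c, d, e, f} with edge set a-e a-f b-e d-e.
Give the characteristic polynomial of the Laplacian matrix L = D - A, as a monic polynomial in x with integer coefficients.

x^6 - 8x^5 + 20x^4 - 18x^3 + 5x^2

With the vertex order [a, b, c, d, e, f], the degrees are [2, 1, 0, 1, 3, 1], giving D = diag(2, 1, 0, 1, 3, 1) and L = D - A. L has integer entries, so p(x) = det(xI - L) has integer coefficients. Expanding the determinant yields x^6 - 8x^5 + 20x^4 - 18x^3 + 5x^2. The coefficient of x^5 equals -trace(L) = -8, matching the sum of degrees. The largest eigenvalue, 4.1701, is at most the vertex count 6. The eigenvalues sum to 8, which equals trace(L) = 2|E|.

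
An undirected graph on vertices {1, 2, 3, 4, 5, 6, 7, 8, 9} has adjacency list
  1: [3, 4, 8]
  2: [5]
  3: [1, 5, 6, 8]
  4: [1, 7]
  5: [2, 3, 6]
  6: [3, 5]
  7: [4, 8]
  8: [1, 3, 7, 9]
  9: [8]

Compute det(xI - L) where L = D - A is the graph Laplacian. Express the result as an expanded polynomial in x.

x^9 - 22x^8 + 199x^7 - 958x^6 + 2656x^5 - 4286x^4 + 3869x^3 - 1754x^2 + 297x

Reading degrees in the order [1, 2, 3, 4, 5, 6, 7, 8, 9] gives [3, 1, 4, 2, 3, 2, 2, 4, 1]; set D = diag(3, 1, 4, 2, 3, 2, 2, 4, 1) and form L = D - A. Computing det(xI - L) by cofactor expansion (or equivalently via sum-over-permutations) gives x^9 - 22x^8 + 199x^7 - 958x^6 + 2656x^5 - 4286x^4 + 3869x^3 - 1754x^2 + 297x. The constant term is 0 because L is singular (the all-ones vector lies in its kernel). There is one zero in the spectrum, matching the 1 component.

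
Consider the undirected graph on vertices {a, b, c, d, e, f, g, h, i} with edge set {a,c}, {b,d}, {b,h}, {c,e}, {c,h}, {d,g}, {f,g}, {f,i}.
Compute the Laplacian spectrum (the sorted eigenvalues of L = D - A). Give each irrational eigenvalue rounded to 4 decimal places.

Reading degrees in the order [a, b, c, d, e, f, g, h, i] gives [1, 2, 3, 2, 1, 2, 2, 2, 1]; set D = diag(1, 2, 3, 2, 1, 2, 2, 2, 1) and form L = D - A. Diagonalising L (or applying a numerical eigensolver to the 9x9 matrix) gives the spectrum above. By the matrix-tree theorem the graph has (1/9) * product of the nonzero eigenvalues = 1 spanning tree. The eigenvalues sum to 16, which equals trace(L) = 2|E|.

[0, 0.1289, 0.5540, 1, 1.2613, 2.1326, 3, 3.6881, 4.2350]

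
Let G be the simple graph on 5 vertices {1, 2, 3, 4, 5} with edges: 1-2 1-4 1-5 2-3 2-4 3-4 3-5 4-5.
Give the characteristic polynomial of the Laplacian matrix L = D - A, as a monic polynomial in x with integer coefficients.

Reading degrees in the order [1, 2, 3, 4, 5] gives [3, 3, 3, 4, 3]; set D = diag(3, 3, 3, 4, 3) and form L = D - A. The eigenvalues of L are [0, 3, 3, 5, 5]; the characteristic polynomial is the product of (x - lambda_i), which multiplies out to x^5 - 16x^4 + 94x^3 - 240x^2 + 225x. The coefficient of x^4 equals -trace(L) = -16, matching the sum of degrees. The eigenvalues sum to 16, which equals trace(L) = 2|E|.

x^5 - 16x^4 + 94x^3 - 240x^2 + 225x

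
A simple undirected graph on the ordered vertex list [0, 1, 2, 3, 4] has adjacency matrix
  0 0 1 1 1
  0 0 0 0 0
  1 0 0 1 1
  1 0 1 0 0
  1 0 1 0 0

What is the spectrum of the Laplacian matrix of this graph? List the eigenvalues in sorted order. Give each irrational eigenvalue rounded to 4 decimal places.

Reading degrees in the order [0, 1, 2, 3, 4] gives [3, 0, 3, 2, 2]; set D = diag(3, 0, 3, 2, 2) and form L = D - A. L is symmetric positive semidefinite, so every eigenvalue is real and nonnegative. The 2 zero eigenvalues correspond to the 2 connected components. The largest eigenvalue, 4, is at most the vertex count 5.

[0, 0, 2, 4, 4]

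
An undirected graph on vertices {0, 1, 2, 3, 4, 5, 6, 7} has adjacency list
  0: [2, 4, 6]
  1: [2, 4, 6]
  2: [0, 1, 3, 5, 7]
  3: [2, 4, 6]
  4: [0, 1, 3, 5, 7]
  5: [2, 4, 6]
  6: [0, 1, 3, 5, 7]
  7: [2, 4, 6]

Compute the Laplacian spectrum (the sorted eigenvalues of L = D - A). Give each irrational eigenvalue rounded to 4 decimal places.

[0, 3, 3, 3, 3, 5, 5, 8]

Each diagonal entry of L is the vertex degree and each off-diagonal entry is -1 where an edge is present, 0 otherwise; in the order [0, 1, 2, 3, 4, 5, 6, 7] the diagonal is [3, 3, 5, 3, 5, 3, 5, 3]. Diagonalising L (or applying a numerical eigensolver to the 8x8 matrix) gives the spectrum above. By the matrix-tree theorem the graph has (1/8) * product of the nonzero eigenvalues = 2025 spanning trees.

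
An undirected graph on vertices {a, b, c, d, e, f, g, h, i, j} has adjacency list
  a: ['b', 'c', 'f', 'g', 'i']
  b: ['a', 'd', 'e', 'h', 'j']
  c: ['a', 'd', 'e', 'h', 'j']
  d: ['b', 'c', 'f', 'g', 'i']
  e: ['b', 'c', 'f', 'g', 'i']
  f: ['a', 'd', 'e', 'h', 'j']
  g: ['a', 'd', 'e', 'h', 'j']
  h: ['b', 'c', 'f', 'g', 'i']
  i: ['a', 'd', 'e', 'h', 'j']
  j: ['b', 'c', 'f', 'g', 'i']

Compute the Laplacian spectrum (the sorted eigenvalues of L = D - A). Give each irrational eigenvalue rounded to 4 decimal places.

With the vertex order [a, b, c, d, e, f, g, h, i, j], the degrees are [5, 5, 5, 5, 5, 5, 5, 5, 5, 5], giving D = diag(5, 5, 5, 5, 5, 5, 5, 5, 5, 5) and L = D - A. The multiplicity of 0 as a Laplacian eigenvalue equals the number of connected components. By the matrix-tree theorem the graph has (1/10) * product of the nonzero eigenvalues = 390625 spanning trees.

[0, 5, 5, 5, 5, 5, 5, 5, 5, 10]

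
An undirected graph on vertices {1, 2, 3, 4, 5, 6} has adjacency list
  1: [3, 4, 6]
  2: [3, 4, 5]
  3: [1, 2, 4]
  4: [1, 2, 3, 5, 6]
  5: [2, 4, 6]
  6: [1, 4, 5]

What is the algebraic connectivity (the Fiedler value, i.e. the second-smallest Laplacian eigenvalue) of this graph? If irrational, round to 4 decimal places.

2.3820

With the vertex order [1, 2, 3, 4, 5, 6], the degrees are [3, 3, 3, 5, 3, 3], giving D = diag(3, 3, 3, 5, 3, 3) and L = D - A. The smallest Laplacian eigenvalue is always 0. The next one, lambda_2 = 2.3820, measures how hard the graph is to disconnect: larger values mean better connectivity. The eigenvalues sum to 20, which equals trace(L) = 2|E|. There is one zero in the spectrum, matching the 1 component.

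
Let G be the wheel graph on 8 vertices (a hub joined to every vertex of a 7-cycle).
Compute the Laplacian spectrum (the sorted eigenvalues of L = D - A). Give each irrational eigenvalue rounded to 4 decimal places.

The graph has 8 vertices and degree multiset [7, 3, 3, 3, 3, 3, 3, 3]; D is the diagonal matrix of degrees and L = D - A. Since every row of L sums to 0, the all-ones vector is in the kernel and 0 is an eigenvalue. There is one zero in the spectrum, matching the 1 component. The eigenvalues sum to 28, which equals trace(L) = 2|E|.

[0, 1.7530, 1.7530, 3.4450, 3.4450, 4.8019, 4.8019, 8]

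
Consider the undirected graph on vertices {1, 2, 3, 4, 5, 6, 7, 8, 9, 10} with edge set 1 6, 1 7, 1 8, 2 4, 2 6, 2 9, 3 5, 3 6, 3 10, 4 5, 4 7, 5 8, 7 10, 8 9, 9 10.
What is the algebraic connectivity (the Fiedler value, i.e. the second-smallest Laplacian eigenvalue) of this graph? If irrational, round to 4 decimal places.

With the vertex order [1, 2, 3, 4, 5, 6, 7, 8, 9, 10], the degrees are [3, 3, 3, 3, 3, 3, 3, 3, 3, 3], giving D = diag(3, 3, 3, 3, 3, 3, 3, 3, 3, 3) and L = D - A. Computing the eigenvalues of L and sorting gives [0, 2, 2, 2, 2, 2, 5, 5, 5, 5]. The Fiedler value lambda_2 = 2 is strictly positive, so the graph is connected. The eigenvalues sum to 30, which equals trace(L) = 2|E|.

2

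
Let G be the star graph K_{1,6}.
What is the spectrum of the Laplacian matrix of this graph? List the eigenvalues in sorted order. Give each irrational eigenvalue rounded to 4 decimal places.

The graph has 7 vertices and degree multiset [6, 1, 1, 1, 1, 1, 1]; D is the diagonal matrix of degrees and L = D - A. Since every row of L sums to 0, the all-ones vector is in the kernel and 0 is an eigenvalue. The single zero eigenvalue shows the graph is connected.

[0, 1, 1, 1, 1, 1, 7]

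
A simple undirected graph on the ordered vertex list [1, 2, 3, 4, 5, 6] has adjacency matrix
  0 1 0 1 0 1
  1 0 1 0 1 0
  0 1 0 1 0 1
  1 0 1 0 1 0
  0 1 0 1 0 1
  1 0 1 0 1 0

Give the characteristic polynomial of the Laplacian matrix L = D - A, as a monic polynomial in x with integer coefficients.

x^6 - 18x^5 + 126x^4 - 432x^3 + 729x^2 - 486x

Each diagonal entry of L is the vertex degree and each off-diagonal entry is -1 where an edge is present, 0 otherwise; in the order [1, 2, 3, 4, 5, 6] the diagonal is [3, 3, 3, 3, 3, 3]. The eigenvalues of L are [0, 3, 3, 3, 3, 6]; the characteristic polynomial is the product of (x - lambda_i), which multiplies out to x^6 - 18x^5 + 126x^4 - 432x^3 + 729x^2 - 486x. The constant term is 0 because L is singular (the all-ones vector lies in its kernel).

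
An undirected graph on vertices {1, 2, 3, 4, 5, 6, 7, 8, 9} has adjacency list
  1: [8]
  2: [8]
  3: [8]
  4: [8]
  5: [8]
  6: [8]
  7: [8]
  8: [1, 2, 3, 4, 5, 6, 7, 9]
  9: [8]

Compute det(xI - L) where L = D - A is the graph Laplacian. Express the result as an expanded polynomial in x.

With the vertex order [1, 2, 3, 4, 5, 6, 7, 8, 9], the degrees are [1, 1, 1, 1, 1, 1, 1, 8, 1], giving D = diag(1, 1, 1, 1, 1, 1, 1, 8, 1) and L = D - A. L has integer entries, so p(x) = det(xI - L) has integer coefficients. Expanding the determinant yields x^9 - 16x^8 + 84x^7 - 224x^6 + 350x^5 - 336x^4 + 196x^3 - 64x^2 + 9x. The coefficient of x^8 equals -trace(L) = -16, matching the sum of degrees. By the matrix-tree theorem the graph has (1/9) * product of the nonzero eigenvalues = 1 spanning tree.

x^9 - 16x^8 + 84x^7 - 224x^6 + 350x^5 - 336x^4 + 196x^3 - 64x^2 + 9x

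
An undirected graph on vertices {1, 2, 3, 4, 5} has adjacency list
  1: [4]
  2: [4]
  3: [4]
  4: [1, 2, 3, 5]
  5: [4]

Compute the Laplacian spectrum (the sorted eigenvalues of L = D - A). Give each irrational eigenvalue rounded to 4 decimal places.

[0, 1, 1, 1, 5]

With the vertex order [1, 2, 3, 4, 5], the degrees are [1, 1, 1, 4, 1], giving D = diag(1, 1, 1, 4, 1) and L = D - A. Since every row of L sums to 0, the all-ones vector is in the kernel and 0 is an eigenvalue. The largest eigenvalue, 5, is at most the vertex count 5. There is one zero in the spectrum, matching the 1 component.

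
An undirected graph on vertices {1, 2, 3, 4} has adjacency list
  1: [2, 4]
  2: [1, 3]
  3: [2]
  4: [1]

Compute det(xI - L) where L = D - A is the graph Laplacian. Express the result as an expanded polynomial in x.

x^4 - 6x^3 + 10x^2 - 4x

Reading degrees in the order [1, 2, 3, 4] gives [2, 2, 1, 1]; set D = diag(2, 2, 1, 1) and form L = D - A. Computing det(xI - L) by cofactor expansion (or equivalently via sum-over-permutations) gives x^4 - 6x^3 + 10x^2 - 4x. The coefficient of x^3 equals -trace(L) = -6, matching the sum of degrees. There is one zero in the spectrum, matching the 1 component.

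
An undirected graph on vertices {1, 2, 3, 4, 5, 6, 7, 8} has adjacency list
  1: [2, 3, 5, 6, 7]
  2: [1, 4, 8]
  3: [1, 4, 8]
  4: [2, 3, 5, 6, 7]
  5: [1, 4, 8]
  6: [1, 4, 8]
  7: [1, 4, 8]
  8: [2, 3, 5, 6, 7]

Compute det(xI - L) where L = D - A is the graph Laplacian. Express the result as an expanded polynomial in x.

x^8 - 30x^7 + 375x^6 - 2540x^5 + 10095x^4 - 23598x^3 + 30105x^2 - 16200x

Reading degrees in the order [1, 2, 3, 4, 5, 6, 7, 8] gives [5, 3, 3, 5, 3, 3, 3, 5]; set D = diag(5, 3, 3, 5, 3, 3, 3, 5) and form L = D - A. The eigenvalues of L are [0, 3, 3, 3, 3, 5, 5, 8]; the characteristic polynomial is the product of (x - lambda_i), which multiplies out to x^8 - 30x^7 + 375x^6 - 2540x^5 + 10095x^4 - 23598x^3 + 30105x^2 - 16200x. The constant term is 0 because L is singular (the all-ones vector lies in its kernel). There is one zero in the spectrum, matching the 1 component.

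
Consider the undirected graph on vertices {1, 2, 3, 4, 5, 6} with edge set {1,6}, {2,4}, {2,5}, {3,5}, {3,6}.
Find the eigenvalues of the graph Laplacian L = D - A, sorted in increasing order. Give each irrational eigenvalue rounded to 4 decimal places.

With the vertex order [1, 2, 3, 4, 5, 6], the degrees are [1, 2, 2, 1, 2, 2], giving D = diag(1, 2, 2, 1, 2, 2) and L = D - A. The multiplicity of 0 as a Laplacian eigenvalue equals the number of connected components. The single zero eigenvalue shows the graph is connected. The largest eigenvalue, 3.7321, is at most the vertex count 6. There is one zero in the spectrum, matching the 1 component.

[0, 0.2679, 1, 2, 3, 3.7321]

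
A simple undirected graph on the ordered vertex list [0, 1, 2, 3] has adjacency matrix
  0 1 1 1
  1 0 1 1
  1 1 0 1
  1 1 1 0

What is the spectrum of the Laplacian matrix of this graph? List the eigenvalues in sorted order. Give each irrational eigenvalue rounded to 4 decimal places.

With the vertex order [0, 1, 2, 3], the degrees are [3, 3, 3, 3], giving D = diag(3, 3, 3, 3) and L = D - A. The multiplicity of 0 as a Laplacian eigenvalue equals the number of connected components. The largest eigenvalue, 4, is at most the vertex count 4.

[0, 4, 4, 4]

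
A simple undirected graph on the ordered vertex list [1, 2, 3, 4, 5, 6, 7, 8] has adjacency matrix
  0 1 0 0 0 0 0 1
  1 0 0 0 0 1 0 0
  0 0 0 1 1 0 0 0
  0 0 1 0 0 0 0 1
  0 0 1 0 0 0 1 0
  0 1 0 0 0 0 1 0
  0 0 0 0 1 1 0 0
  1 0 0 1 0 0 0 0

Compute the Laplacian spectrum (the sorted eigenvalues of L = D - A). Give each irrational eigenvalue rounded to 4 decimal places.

[0, 0.5858, 0.5858, 2, 2, 3.4142, 3.4142, 4]

Reading degrees in the order [1, 2, 3, 4, 5, 6, 7, 8] gives [2, 2, 2, 2, 2, 2, 2, 2]; set D = diag(2, 2, 2, 2, 2, 2, 2, 2) and form L = D - A. Since every row of L sums to 0, the all-ones vector is in the kernel and 0 is an eigenvalue. By the matrix-tree theorem the graph has (1/8) * product of the nonzero eigenvalues = 8 spanning trees.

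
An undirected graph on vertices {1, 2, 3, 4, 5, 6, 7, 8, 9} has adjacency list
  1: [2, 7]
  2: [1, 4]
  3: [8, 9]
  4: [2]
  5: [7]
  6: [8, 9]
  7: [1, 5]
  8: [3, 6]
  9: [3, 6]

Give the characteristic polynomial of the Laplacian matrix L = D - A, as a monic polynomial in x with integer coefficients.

x^9 - 16x^8 + 105x^7 - 364x^6 + 713x^5 - 776x^4 + 420x^3 - 80x^2

Reading degrees in the order [1, 2, 3, 4, 5, 6, 7, 8, 9] gives [2, 2, 2, 1, 1, 2, 2, 2, 2]; set D = diag(2, 2, 2, 1, 1, 2, 2, 2, 2) and form L = D - A. Computing det(xI - L) by cofactor expansion (or equivalently via sum-over-permutations) gives x^9 - 16x^8 + 105x^7 - 364x^6 + 713x^5 - 776x^4 + 420x^3 - 80x^2. The constant term is 0 because L is singular (the all-ones vector lies in its kernel).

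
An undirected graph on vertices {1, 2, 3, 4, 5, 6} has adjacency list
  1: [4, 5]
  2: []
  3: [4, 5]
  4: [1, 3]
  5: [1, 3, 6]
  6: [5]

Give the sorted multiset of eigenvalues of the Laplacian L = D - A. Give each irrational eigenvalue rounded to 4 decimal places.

[0, 0, 0.8299, 2, 2.6889, 4.4812]

With the vertex order [1, 2, 3, 4, 5, 6], the degrees are [2, 0, 2, 2, 3, 1], giving D = diag(2, 0, 2, 2, 3, 1) and L = D - A. L is symmetric positive semidefinite, so every eigenvalue is real and nonnegative. The 2 zero eigenvalues correspond to the 2 connected components. The largest eigenvalue, 4.4812, is at most the vertex count 6.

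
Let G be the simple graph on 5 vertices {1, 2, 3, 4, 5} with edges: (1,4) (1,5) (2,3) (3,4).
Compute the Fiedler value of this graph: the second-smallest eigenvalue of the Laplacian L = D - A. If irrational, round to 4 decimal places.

0.3820

Reading degrees in the order [1, 2, 3, 4, 5] gives [2, 1, 2, 2, 1]; set D = diag(2, 1, 2, 2, 1) and form L = D - A. The sorted Laplacian eigenvalues are [0, 0.3820, 1.3820, 2.6180, 3.6180]; the algebraic connectivity is the second entry, 0.3820. There is one zero in the spectrum, matching the 1 component. The eigenvalues sum to 8, which equals trace(L) = 2|E|.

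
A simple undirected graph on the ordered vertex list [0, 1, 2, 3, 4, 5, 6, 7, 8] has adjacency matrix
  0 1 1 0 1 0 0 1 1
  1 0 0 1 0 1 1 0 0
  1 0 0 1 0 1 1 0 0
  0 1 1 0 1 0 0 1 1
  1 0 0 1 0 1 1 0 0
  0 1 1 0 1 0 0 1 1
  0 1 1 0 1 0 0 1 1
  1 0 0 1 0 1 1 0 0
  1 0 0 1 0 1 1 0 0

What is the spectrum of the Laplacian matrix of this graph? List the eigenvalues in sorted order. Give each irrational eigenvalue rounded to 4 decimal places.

Each diagonal entry of L is the vertex degree and each off-diagonal entry is -1 where an edge is present, 0 otherwise; in the order [0, 1, 2, 3, 4, 5, 6, 7, 8] the diagonal is [5, 4, 4, 5, 4, 5, 5, 4, 4]. The multiplicity of 0 as a Laplacian eigenvalue equals the number of connected components. The single zero eigenvalue shows the graph is connected. The largest eigenvalue, 9, is at most the vertex count 9.

[0, 4, 4, 4, 4, 5, 5, 5, 9]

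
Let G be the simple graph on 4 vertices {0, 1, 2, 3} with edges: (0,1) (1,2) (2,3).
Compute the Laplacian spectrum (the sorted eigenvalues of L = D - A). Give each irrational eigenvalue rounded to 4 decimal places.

[0, 0.5858, 2, 3.4142]

Each diagonal entry of L is the vertex degree and each off-diagonal entry is -1 where an edge is present, 0 otherwise; in the order [0, 1, 2, 3] the diagonal is [1, 2, 2, 1]. L is symmetric positive semidefinite, so every eigenvalue is real and nonnegative. The single zero eigenvalue shows the graph is connected. There is one zero in the spectrum, matching the 1 component. By the matrix-tree theorem the graph has (1/4) * product of the nonzero eigenvalues = 1 spanning tree.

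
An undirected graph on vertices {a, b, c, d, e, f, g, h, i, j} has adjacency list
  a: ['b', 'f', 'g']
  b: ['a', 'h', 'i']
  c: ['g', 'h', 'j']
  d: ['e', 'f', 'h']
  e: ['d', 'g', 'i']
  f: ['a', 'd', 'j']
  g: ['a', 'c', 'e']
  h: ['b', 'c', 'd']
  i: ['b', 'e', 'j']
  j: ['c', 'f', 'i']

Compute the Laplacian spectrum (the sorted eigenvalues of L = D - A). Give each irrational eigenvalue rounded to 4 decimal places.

[0, 2, 2, 2, 2, 2, 5, 5, 5, 5]

Reading degrees in the order [a, b, c, d, e, f, g, h, i, j] gives [3, 3, 3, 3, 3, 3, 3, 3, 3, 3]; set D = diag(3, 3, 3, 3, 3, 3, 3, 3, 3, 3) and form L = D - A. Since every row of L sums to 0, the all-ones vector is in the kernel and 0 is an eigenvalue. By the matrix-tree theorem the graph has (1/10) * product of the nonzero eigenvalues = 2000 spanning trees. The largest eigenvalue, 5, is at most the vertex count 10.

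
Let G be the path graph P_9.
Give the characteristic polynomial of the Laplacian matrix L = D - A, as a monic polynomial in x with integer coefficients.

x^9 - 16x^8 + 105x^7 - 364x^6 + 715x^5 - 792x^4 + 462x^3 - 120x^2 + 9x

The graph has 9 vertices and degree multiset [2, 2, 2, 2, 2, 2, 2, 1, 1]; D is the diagonal matrix of degrees and L = D - A. L has integer entries, so p(x) = det(xI - L) has integer coefficients. Expanding the determinant yields x^9 - 16x^8 + 105x^7 - 364x^6 + 715x^5 - 792x^4 + 462x^3 - 120x^2 + 9x. The coefficient of x^8 equals -trace(L) = -16, matching the sum of degrees. By the matrix-tree theorem the graph has (1/9) * product of the nonzero eigenvalues = 1 spanning tree. The largest eigenvalue, 3.8794, is at most the vertex count 9.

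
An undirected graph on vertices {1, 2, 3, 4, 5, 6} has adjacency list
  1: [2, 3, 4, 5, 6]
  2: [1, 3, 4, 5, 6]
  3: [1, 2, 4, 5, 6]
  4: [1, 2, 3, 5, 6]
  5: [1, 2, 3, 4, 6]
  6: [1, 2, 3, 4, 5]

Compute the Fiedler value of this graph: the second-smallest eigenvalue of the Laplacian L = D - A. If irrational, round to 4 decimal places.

Each diagonal entry of L is the vertex degree and each off-diagonal entry is -1 where an edge is present, 0 otherwise; in the order [1, 2, 3, 4, 5, 6] the diagonal is [5, 5, 5, 5, 5, 5]. The smallest Laplacian eigenvalue is always 0. The next one, lambda_2 = 6, measures how hard the graph is to disconnect: larger values mean better connectivity. The eigenvalues sum to 30, which equals trace(L) = 2|E|. There is one zero in the spectrum, matching the 1 component.

6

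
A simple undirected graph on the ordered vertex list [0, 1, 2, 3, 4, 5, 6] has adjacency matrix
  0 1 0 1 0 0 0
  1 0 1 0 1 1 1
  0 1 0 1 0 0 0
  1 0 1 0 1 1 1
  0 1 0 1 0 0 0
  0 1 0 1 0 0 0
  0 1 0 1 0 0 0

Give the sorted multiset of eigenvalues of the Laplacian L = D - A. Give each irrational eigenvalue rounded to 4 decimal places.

Reading degrees in the order [0, 1, 2, 3, 4, 5, 6] gives [2, 5, 2, 5, 2, 2, 2]; set D = diag(2, 5, 2, 5, 2, 2, 2) and form L = D - A. The multiplicity of 0 as a Laplacian eigenvalue equals the number of connected components. The single zero eigenvalue shows the graph is connected. There is one zero in the spectrum, matching the 1 component.

[0, 2, 2, 2, 2, 5, 7]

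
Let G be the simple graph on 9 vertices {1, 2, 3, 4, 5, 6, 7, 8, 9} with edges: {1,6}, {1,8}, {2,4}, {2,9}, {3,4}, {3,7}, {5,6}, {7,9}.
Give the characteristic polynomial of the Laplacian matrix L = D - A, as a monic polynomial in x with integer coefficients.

Each diagonal entry of L is the vertex degree and each off-diagonal entry is -1 where an edge is present, 0 otherwise; in the order [1, 2, 3, 4, 5, 6, 7, 8, 9] the diagonal is [2, 2, 2, 2, 1, 2, 2, 1, 2]. Computing det(xI - L) by cofactor expansion (or equivalently via sum-over-permutations) gives x^9 - 16x^8 + 105x^7 - 364x^6 + 715x^5 - 790x^4 + 450x^3 - 100x^2. The coefficient of x^8 equals -trace(L) = -16, matching the sum of degrees. The largest eigenvalue, 3.6180, is at most the vertex count 9.

x^9 - 16x^8 + 105x^7 - 364x^6 + 715x^5 - 790x^4 + 450x^3 - 100x^2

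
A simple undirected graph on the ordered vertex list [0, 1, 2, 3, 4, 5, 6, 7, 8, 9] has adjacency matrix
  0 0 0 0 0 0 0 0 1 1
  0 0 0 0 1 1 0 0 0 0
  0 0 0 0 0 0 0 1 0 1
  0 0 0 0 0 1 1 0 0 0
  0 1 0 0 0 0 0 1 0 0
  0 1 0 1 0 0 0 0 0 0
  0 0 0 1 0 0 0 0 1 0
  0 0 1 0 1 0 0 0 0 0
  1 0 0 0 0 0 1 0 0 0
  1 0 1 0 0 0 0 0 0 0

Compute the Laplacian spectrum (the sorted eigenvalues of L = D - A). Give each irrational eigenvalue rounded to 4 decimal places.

With the vertex order [0, 1, 2, 3, 4, 5, 6, 7, 8, 9], the degrees are [2, 2, 2, 2, 2, 2, 2, 2, 2, 2], giving D = diag(2, 2, 2, 2, 2, 2, 2, 2, 2, 2) and L = D - A. L is symmetric positive semidefinite, so every eigenvalue is real and nonnegative. There is one zero in the spectrum, matching the 1 component. By the matrix-tree theorem the graph has (1/10) * product of the nonzero eigenvalues = 10 spanning trees.

[0, 0.3820, 0.3820, 1.3820, 1.3820, 2.6180, 2.6180, 3.6180, 3.6180, 4]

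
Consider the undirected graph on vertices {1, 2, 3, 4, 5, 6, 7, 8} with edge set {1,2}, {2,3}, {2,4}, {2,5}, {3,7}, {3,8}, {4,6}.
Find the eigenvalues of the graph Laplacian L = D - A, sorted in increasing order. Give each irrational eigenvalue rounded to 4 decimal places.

[0, 0.3187, 0.5858, 1, 1, 2.3579, 3.4142, 5.3234]

Each diagonal entry of L is the vertex degree and each off-diagonal entry is -1 where an edge is present, 0 otherwise; in the order [1, 2, 3, 4, 5, 6, 7, 8] the diagonal is [1, 4, 3, 2, 1, 1, 1, 1]. Diagonalising L (or applying a numerical eigensolver to the 8x8 matrix) gives the spectrum above. By the matrix-tree theorem the graph has (1/8) * product of the nonzero eigenvalues = 1 spanning tree.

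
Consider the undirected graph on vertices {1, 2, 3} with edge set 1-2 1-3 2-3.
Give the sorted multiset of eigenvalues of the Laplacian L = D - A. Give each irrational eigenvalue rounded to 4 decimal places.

With the vertex order [1, 2, 3], the degrees are [2, 2, 2], giving D = diag(2, 2, 2) and L = D - A. The multiplicity of 0 as a Laplacian eigenvalue equals the number of connected components. The single zero eigenvalue shows the graph is connected. The largest eigenvalue, 3, is at most the vertex count 3.

[0, 3, 3]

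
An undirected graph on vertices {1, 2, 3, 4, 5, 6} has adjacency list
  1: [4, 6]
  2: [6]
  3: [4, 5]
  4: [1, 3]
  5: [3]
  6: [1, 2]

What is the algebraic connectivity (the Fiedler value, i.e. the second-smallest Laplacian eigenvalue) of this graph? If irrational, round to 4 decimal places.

With the vertex order [1, 2, 3, 4, 5, 6], the degrees are [2, 1, 2, 2, 1, 2], giving D = diag(2, 1, 2, 2, 1, 2) and L = D - A. The sorted Laplacian eigenvalues are [0, 0.2679, 1, 2, 3, 3.7321]; the algebraic connectivity is the second entry, 0.2679. The eigenvalues sum to 10, which equals trace(L) = 2|E|.

0.2679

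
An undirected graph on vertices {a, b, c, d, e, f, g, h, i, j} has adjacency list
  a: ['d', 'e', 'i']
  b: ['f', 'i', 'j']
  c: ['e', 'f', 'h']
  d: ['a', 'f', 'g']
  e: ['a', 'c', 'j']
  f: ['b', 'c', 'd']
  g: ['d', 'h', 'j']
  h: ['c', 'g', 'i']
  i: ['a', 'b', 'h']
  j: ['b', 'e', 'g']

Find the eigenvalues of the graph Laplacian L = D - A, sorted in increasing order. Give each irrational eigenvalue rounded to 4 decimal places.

[0, 2, 2, 2, 2, 2, 5, 5, 5, 5]

With the vertex order [a, b, c, d, e, f, g, h, i, j], the degrees are [3, 3, 3, 3, 3, 3, 3, 3, 3, 3], giving D = diag(3, 3, 3, 3, 3, 3, 3, 3, 3, 3) and L = D - A. The multiplicity of 0 as a Laplacian eigenvalue equals the number of connected components. The single zero eigenvalue shows the graph is connected. By the matrix-tree theorem the graph has (1/10) * product of the nonzero eigenvalues = 2000 spanning trees.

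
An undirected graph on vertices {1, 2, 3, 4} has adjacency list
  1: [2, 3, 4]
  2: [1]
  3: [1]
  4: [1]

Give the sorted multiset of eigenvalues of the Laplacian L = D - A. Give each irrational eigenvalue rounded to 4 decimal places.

[0, 1, 1, 4]

Each diagonal entry of L is the vertex degree and each off-diagonal entry is -1 where an edge is present, 0 otherwise; in the order [1, 2, 3, 4] the diagonal is [3, 1, 1, 1]. Diagonalising L (or applying a numerical eigensolver to the 4x4 matrix) gives the spectrum above. The largest eigenvalue, 4, is at most the vertex count 4. The eigenvalues sum to 6, which equals trace(L) = 2|E|.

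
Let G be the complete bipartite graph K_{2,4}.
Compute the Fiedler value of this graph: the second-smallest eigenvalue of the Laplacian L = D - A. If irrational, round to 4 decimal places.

2

The graph has 6 vertices and degree multiset [4, 4, 2, 2, 2, 2]; D is the diagonal matrix of degrees and L = D - A. The smallest Laplacian eigenvalue is always 0. The next one, lambda_2 = 2, measures how hard the graph is to disconnect: larger values mean better connectivity. There is one zero in the spectrum, matching the 1 component. The largest eigenvalue, 6, is at most the vertex count 6.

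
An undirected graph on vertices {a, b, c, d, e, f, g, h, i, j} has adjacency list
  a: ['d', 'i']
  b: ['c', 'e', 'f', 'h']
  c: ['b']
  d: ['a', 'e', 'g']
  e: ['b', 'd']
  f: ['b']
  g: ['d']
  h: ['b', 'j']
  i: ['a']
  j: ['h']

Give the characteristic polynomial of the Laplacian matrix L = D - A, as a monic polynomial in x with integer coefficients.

x^10 - 18x^9 + 132x^8 - 514x^7 + 1163x^6 - 1572x^5 + 1256x^4 - 564x^3 + 126x^2 - 10x

With the vertex order [a, b, c, d, e, f, g, h, i, j], the degrees are [2, 4, 1, 3, 2, 1, 1, 2, 1, 1], giving D = diag(2, 4, 1, 3, 2, 1, 1, 2, 1, 1) and L = D - A. L has integer entries, so p(x) = det(xI - L) has integer coefficients. Expanding the determinant yields x^10 - 18x^9 + 132x^8 - 514x^7 + 1163x^6 - 1572x^5 + 1256x^4 - 564x^3 + 126x^2 - 10x. Since p(0) = det(-L) = 0, x divides p(x). By the matrix-tree theorem the graph has (1/10) * product of the nonzero eigenvalues = 1 spanning tree.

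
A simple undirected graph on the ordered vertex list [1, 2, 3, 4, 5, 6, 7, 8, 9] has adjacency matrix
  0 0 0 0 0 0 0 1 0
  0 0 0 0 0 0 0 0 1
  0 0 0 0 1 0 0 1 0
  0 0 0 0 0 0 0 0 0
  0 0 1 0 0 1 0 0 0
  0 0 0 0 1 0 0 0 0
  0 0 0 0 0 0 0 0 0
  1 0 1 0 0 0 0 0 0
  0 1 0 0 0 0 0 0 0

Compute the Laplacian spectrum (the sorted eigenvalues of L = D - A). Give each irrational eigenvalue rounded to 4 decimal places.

With the vertex order [1, 2, 3, 4, 5, 6, 7, 8, 9], the degrees are [1, 1, 2, 0, 2, 1, 0, 2, 1], giving D = diag(1, 1, 2, 0, 2, 1, 0, 2, 1) and L = D - A. L is symmetric positive semidefinite, so every eigenvalue is real and nonnegative. The 4 zero eigenvalues correspond to the 4 connected components. The eigenvalues sum to 10, which equals trace(L) = 2|E|.

[0, 0, 0, 0, 0.3820, 1.3820, 2, 2.6180, 3.6180]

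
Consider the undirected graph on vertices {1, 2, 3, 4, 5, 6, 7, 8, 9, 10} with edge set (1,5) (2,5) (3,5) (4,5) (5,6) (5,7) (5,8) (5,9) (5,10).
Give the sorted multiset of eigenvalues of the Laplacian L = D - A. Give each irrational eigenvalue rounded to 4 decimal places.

[0, 1, 1, 1, 1, 1, 1, 1, 1, 10]

Each diagonal entry of L is the vertex degree and each off-diagonal entry is -1 where an edge is present, 0 otherwise; in the order [1, 2, 3, 4, 5, 6, 7, 8, 9, 10] the diagonal is [1, 1, 1, 1, 9, 1, 1, 1, 1, 1]. L is symmetric positive semidefinite, so every eigenvalue is real and nonnegative. The largest eigenvalue, 10, is at most the vertex count 10. By the matrix-tree theorem the graph has (1/10) * product of the nonzero eigenvalues = 1 spanning tree.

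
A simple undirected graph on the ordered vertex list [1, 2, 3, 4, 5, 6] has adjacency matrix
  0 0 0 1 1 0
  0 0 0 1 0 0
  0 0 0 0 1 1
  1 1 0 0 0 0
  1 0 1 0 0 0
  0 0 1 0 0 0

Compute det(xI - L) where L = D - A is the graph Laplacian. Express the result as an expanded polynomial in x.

With the vertex order [1, 2, 3, 4, 5, 6], the degrees are [2, 1, 2, 2, 2, 1], giving D = diag(2, 1, 2, 2, 2, 1) and L = D - A. Computing det(xI - L) by cofactor expansion (or equivalently via sum-over-permutations) gives x^6 - 10x^5 + 36x^4 - 56x^3 + 35x^2 - 6x. The coefficient of x^5 equals -trace(L) = -10, matching the sum of degrees. There is one zero in the spectrum, matching the 1 component. By the matrix-tree theorem the graph has (1/6) * product of the nonzero eigenvalues = 1 spanning tree.

x^6 - 10x^5 + 36x^4 - 56x^3 + 35x^2 - 6x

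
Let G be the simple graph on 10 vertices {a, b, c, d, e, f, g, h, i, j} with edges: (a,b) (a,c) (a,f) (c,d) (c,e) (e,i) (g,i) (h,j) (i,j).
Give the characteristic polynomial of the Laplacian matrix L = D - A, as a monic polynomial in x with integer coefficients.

x^10 - 18x^9 + 133x^8 - 524x^7 + 1200x^6 - 1638x^5 + 1317x^4 - 592x^3 + 131x^2 - 10x

Each diagonal entry of L is the vertex degree and each off-diagonal entry is -1 where an edge is present, 0 otherwise; in the order [a, b, c, d, e, f, g, h, i, j] the diagonal is [3, 1, 3, 1, 2, 1, 1, 1, 3, 2]. Computing det(xI - L) by cofactor expansion (or equivalently via sum-over-permutations) gives x^10 - 18x^9 + 133x^8 - 524x^7 + 1200x^6 - 1638x^5 + 1317x^4 - 592x^3 + 131x^2 - 10x. Since p(0) = det(-L) = 0, x divides p(x).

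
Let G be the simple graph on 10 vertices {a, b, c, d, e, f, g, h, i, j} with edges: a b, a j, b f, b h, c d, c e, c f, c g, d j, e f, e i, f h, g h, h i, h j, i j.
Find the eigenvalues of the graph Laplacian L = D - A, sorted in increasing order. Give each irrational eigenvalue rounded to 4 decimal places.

Reading degrees in the order [a, b, c, d, e, f, g, h, i, j] gives [2, 3, 4, 2, 3, 4, 2, 5, 3, 4]; set D = diag(2, 3, 4, 2, 3, 4, 2, 5, 3, 4) and form L = D - A. Since every row of L sums to 0, the all-ones vector is in the kernel and 0 is an eigenvalue. The largest eigenvalue, 6.5145, is at most the vertex count 10.

[0, 1.2273, 1.6128, 1.8735, 2.3820, 3.0370, 4.6180, 5.1420, 5.5929, 6.5145]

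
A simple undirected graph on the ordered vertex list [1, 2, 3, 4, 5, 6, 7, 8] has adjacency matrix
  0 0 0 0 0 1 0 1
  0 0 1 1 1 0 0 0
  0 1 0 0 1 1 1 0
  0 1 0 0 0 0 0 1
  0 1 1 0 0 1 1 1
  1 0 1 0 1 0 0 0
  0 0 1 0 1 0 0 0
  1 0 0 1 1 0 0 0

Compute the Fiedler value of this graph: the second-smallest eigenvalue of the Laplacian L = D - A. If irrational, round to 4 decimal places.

1.2149

Each diagonal entry of L is the vertex degree and each off-diagonal entry is -1 where an edge is present, 0 otherwise; in the order [1, 2, 3, 4, 5, 6, 7, 8] the diagonal is [2, 3, 4, 2, 5, 3, 2, 3]. The sorted Laplacian eigenvalues are [0, 1.2149, 1.3820, 2.5458, 3.6180, 3.6595, 5.2397, 6.3400]; the algebraic connectivity is the second entry, 1.2149. By the matrix-tree theorem the graph has (1/8) * product of the nonzero eigenvalues = 235 spanning trees. There is one zero in the spectrum, matching the 1 component.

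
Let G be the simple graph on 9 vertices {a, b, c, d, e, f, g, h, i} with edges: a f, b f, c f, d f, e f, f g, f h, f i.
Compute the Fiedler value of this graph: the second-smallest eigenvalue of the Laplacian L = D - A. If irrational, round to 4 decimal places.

Each diagonal entry of L is the vertex degree and each off-diagonal entry is -1 where an edge is present, 0 otherwise; in the order [a, b, c, d, e, f, g, h, i] the diagonal is [1, 1, 1, 1, 1, 8, 1, 1, 1]. The sorted Laplacian eigenvalues are [0, 1, 1, 1, 1, 1, 1, 1, 9]; the algebraic connectivity is the second entry, 1.

1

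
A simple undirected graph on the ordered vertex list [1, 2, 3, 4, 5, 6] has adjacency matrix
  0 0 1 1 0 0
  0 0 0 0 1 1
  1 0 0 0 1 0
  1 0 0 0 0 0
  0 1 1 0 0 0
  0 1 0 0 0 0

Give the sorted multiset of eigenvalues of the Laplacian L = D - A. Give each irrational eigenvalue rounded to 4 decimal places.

Each diagonal entry of L is the vertex degree and each off-diagonal entry is -1 where an edge is present, 0 otherwise; in the order [1, 2, 3, 4, 5, 6] the diagonal is [2, 2, 2, 1, 2, 1]. Since every row of L sums to 0, the all-ones vector is in the kernel and 0 is an eigenvalue. The single zero eigenvalue shows the graph is connected. The largest eigenvalue, 3.7321, is at most the vertex count 6.

[0, 0.2679, 1, 2, 3, 3.7321]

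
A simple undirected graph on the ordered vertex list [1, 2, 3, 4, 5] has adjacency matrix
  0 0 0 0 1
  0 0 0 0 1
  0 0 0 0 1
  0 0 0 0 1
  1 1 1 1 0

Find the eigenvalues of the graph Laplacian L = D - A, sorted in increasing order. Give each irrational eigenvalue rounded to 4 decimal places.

[0, 1, 1, 1, 5]

Reading degrees in the order [1, 2, 3, 4, 5] gives [1, 1, 1, 1, 4]; set D = diag(1, 1, 1, 1, 4) and form L = D - A. The multiplicity of 0 as a Laplacian eigenvalue equals the number of connected components. The single zero eigenvalue shows the graph is connected. By the matrix-tree theorem the graph has (1/5) * product of the nonzero eigenvalues = 1 spanning tree. The largest eigenvalue, 5, is at most the vertex count 5.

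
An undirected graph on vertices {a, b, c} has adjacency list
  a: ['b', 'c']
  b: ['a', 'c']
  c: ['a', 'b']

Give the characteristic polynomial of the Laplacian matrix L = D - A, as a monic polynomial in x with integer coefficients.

Each diagonal entry of L is the vertex degree and each off-diagonal entry is -1 where an edge is present, 0 otherwise; in the order [a, b, c] the diagonal is [2, 2, 2]. L has integer entries, so p(x) = det(xI - L) has integer coefficients. Expanding the determinant yields x^3 - 6x^2 + 9x. The coefficient of x^2 equals -trace(L) = -6, matching the sum of degrees. There is one zero in the spectrum, matching the 1 component.

x^3 - 6x^2 + 9x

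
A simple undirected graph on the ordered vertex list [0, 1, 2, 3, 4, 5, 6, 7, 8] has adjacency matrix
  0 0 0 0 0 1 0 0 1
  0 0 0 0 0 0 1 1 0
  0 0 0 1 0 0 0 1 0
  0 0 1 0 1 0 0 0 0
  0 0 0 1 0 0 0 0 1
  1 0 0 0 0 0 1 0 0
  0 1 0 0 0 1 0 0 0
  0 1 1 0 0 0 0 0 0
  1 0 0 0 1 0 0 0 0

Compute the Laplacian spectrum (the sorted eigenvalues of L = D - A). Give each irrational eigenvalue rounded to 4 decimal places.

[0, 0.4679, 0.4679, 1.6527, 1.6527, 3, 3, 3.8794, 3.8794]

With the vertex order [0, 1, 2, 3, 4, 5, 6, 7, 8], the degrees are [2, 2, 2, 2, 2, 2, 2, 2, 2], giving D = diag(2, 2, 2, 2, 2, 2, 2, 2, 2) and L = D - A. The multiplicity of 0 as a Laplacian eigenvalue equals the number of connected components.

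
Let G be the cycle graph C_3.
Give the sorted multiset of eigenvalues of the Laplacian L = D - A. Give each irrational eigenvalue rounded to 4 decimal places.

[0, 3, 3]

The graph has 3 vertices and degree multiset [2, 2, 2]; D is the diagonal matrix of degrees and L = D - A. L is symmetric positive semidefinite, so every eigenvalue is real and nonnegative. There is one zero in the spectrum, matching the 1 component. The largest eigenvalue, 3, is at most the vertex count 3.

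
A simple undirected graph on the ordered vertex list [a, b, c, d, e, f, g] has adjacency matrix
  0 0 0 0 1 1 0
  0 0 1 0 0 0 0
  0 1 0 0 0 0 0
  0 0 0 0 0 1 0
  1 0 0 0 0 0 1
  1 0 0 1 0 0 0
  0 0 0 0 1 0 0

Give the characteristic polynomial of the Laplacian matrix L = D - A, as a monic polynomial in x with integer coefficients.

x^7 - 10x^6 + 37x^5 - 62x^4 + 45x^3 - 10x^2

Reading degrees in the order [a, b, c, d, e, f, g] gives [2, 1, 1, 1, 2, 2, 1]; set D = diag(2, 1, 1, 1, 2, 2, 1) and form L = D - A. L has integer entries, so p(x) = det(xI - L) has integer coefficients. Expanding the determinant yields x^7 - 10x^6 + 37x^5 - 62x^4 + 45x^3 - 10x^2. The coefficient of x^6 equals -trace(L) = -10, matching the sum of degrees. There are 2 zeros in the spectrum, matching the 2 components.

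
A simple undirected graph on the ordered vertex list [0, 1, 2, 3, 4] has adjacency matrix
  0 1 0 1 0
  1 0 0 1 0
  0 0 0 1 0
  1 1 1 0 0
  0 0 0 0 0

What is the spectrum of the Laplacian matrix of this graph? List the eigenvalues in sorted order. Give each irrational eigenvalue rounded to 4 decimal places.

Reading degrees in the order [0, 1, 2, 3, 4] gives [2, 2, 1, 3, 0]; set D = diag(2, 2, 1, 3, 0) and form L = D - A. The multiplicity of 0 as a Laplacian eigenvalue equals the number of connected components. The 2 zero eigenvalues correspond to the 2 connected components. The eigenvalues sum to 8, which equals trace(L) = 2|E|.

[0, 0, 1, 3, 4]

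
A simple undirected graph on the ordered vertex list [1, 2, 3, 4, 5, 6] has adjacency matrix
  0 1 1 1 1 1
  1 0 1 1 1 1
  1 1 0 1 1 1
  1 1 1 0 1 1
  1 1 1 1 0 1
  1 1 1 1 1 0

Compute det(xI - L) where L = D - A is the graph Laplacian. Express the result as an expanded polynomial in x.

x^6 - 30x^5 + 360x^4 - 2160x^3 + 6480x^2 - 7776x

Reading degrees in the order [1, 2, 3, 4, 5, 6] gives [5, 5, 5, 5, 5, 5]; set D = diag(5, 5, 5, 5, 5, 5) and form L = D - A. The eigenvalues of L are [0, 6, 6, 6, 6, 6]; the characteristic polynomial is the product of (x - lambda_i), which multiplies out to x^6 - 30x^5 + 360x^4 - 2160x^3 + 6480x^2 - 7776x. Since p(0) = det(-L) = 0, x divides p(x).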